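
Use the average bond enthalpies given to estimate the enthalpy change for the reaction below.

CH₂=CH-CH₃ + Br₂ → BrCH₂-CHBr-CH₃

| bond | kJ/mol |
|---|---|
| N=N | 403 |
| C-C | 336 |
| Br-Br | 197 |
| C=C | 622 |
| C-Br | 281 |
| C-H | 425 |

ΔH ≈ −79 kJ

Bonds broken (reactants):
  Br-Br: 1 × 197 = 197
  C-C: 1 × 336 = 336
  C-H: 6 × 425 = 2550
  C=C: 1 × 622 = 622
  Σ(broken) = 3705 kJ
Bonds formed (products):
  C-Br: 2 × 281 = 562
  C-C: 2 × 336 = 672
  C-H: 6 × 425 = 2550
  Σ(formed) = 3784 kJ
ΔH = Σ(broken) − Σ(formed) = 3705 − 3784 = −79 kJ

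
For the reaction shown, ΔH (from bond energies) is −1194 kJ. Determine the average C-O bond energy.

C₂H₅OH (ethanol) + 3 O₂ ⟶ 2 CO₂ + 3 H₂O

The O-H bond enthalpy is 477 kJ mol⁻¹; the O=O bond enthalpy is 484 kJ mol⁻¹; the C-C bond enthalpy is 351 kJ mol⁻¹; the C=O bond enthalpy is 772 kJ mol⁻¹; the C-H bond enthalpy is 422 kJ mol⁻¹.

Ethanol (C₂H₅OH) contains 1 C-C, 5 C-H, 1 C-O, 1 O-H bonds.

Let D be the C-O bond energy.
Σ(broken) = 1×351 + 5×422 + 1×D + 1×477 + 3×484 = 4390 + D
Σ(formed) = 4×772 + 6×477 = 5950
ΔH = Σ(broken) − Σ(formed) = (4390 + D) − (5950) = −1560 + D
Setting this equal to −1194 kJ gives D = 366 kJ/mol.

D(C-O) ≈ 366 kJ/mol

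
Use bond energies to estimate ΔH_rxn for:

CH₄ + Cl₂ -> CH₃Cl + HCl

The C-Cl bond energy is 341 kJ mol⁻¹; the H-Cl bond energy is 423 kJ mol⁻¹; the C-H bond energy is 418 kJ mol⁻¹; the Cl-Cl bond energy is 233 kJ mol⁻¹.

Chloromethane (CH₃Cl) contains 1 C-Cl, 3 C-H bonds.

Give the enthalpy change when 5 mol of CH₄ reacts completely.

Bonds broken (reactants):
  C-H: 4 × 418 = 1672
  Cl-Cl: 1 × 233 = 233
  Σ(broken) = 1905 kJ
Bonds formed (products):
  C-Cl: 1 × 341 = 341
  C-H: 3 × 418 = 1254
  H-Cl: 1 × 423 = 423
  Σ(formed) = 2018 kJ
ΔH = Σ(broken) − Σ(formed) = 1905 − 2018 = −113 kJ
For 5× the reaction as written: 5 × (−113) = −565 kJ

ΔH = −565 kJ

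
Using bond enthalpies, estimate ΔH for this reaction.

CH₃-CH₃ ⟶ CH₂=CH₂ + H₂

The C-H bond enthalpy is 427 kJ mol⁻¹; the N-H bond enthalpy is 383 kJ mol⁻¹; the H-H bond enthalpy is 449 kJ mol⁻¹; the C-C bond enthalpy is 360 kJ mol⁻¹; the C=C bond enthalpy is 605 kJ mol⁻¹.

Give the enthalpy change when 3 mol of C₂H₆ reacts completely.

ΔH = +480 kJ

Bonds broken (reactants):
  C-C: 1 × 360 = 360
  C-H: 6 × 427 = 2562
  Σ(broken) = 2922 kJ
Bonds formed (products):
  C-H: 4 × 427 = 1708
  C=C: 1 × 605 = 605
  H-H: 1 × 449 = 449
  Σ(formed) = 2762 kJ
ΔH = Σ(broken) − Σ(formed) = 2922 − 2762 = +160 kJ
For 3× the reaction as written: 3 × (+160) = +480 kJ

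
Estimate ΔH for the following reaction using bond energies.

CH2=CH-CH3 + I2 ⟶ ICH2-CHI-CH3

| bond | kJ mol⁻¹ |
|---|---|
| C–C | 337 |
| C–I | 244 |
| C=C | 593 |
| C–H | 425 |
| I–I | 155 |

ΔH ≈ −77 kJ

Bonds broken (reactants):
  C–C: 1 × 337 = 337
  C–H: 6 × 425 = 2550
  C=C: 1 × 593 = 593
  I–I: 1 × 155 = 155
  Σ(broken) = 3635 kJ
Bonds formed (products):
  C–C: 2 × 337 = 674
  C–H: 6 × 425 = 2550
  C–I: 2 × 244 = 488
  Σ(formed) = 3712 kJ
ΔH = Σ(broken) − Σ(formed) = 3635 − 3712 = −77 kJ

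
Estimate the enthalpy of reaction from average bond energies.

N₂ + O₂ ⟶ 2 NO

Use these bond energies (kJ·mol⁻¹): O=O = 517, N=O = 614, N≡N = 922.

Bonds broken (reactants):
  N≡N: 1 × 922 = 922
  O=O: 1 × 517 = 517
  Σ(broken) = 1439 kJ
Bonds formed (products):
  N=O: 2 × 614 = 1228
  Σ(formed) = 1228 kJ
ΔH = Σ(broken) − Σ(formed) = 1439 − 1228 = +211 kJ

ΔH ≈ +211 kJ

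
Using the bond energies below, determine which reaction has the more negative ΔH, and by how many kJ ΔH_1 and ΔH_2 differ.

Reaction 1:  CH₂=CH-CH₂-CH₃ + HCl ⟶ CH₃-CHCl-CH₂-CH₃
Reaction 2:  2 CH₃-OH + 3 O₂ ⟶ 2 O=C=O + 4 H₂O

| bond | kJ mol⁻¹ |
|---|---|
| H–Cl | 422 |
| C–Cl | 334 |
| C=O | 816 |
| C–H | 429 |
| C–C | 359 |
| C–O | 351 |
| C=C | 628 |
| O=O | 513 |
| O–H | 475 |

Reaction 1:
  Bonds broken (reactants):
    C–C: 2 × 359 = 718
    C–H: 8 × 429 = 3432
    C=C: 1 × 628 = 628
    H–Cl: 1 × 422 = 422
    Σ(broken) = 5200 kJ
  Bonds formed (products):
    C–C: 3 × 359 = 1077
    C–Cl: 1 × 334 = 334
    C–H: 9 × 429 = 3861
    Σ(formed) = 5272 kJ
  ΔH_1 = 5200 − 5272 = −72 kJ
Reaction 2:
  Bonds broken (reactants):
    C–H: 6 × 429 = 2574
    C–O: 2 × 351 = 702
    O–H: 2 × 475 = 950
    O=O: 3 × 513 = 1539
    Σ(broken) = 5765 kJ
  Bonds formed (products):
    C=O: 4 × 816 = 3264
    O–H: 8 × 475 = 3800
    Σ(formed) = 7064 kJ
  ΔH_2 = 5765 − 7064 = −1299 kJ
ΔH_1 − ΔH_2 = +1227 kJ, so reaction 2 has the more negative ΔH; |ΔH_1 − ΔH_2| = 1227 kJ.

Reaction 2, by 1227 kJ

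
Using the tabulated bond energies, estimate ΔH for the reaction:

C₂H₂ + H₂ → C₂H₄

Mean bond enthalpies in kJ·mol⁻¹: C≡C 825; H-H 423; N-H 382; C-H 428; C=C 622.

Bonds broken (reactants):
  C≡C: 1 × 825 = 825
  C-H: 2 × 428 = 856
  H-H: 1 × 423 = 423
  Σ(broken) = 2104 kJ
Bonds formed (products):
  C-H: 4 × 428 = 1712
  C=C: 1 × 622 = 622
  Σ(formed) = 2334 kJ
ΔH = Σ(broken) − Σ(formed) = 2104 − 2334 = −230 kJ

ΔH ≈ −230 kJ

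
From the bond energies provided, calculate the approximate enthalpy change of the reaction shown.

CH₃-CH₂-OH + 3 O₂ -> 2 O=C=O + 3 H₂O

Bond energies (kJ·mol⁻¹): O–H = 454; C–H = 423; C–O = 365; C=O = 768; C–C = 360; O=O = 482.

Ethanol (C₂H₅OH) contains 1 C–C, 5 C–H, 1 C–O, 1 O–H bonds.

Bonds broken (reactants):
  C–C: 1 × 360 = 360
  C–H: 5 × 423 = 2115
  C–O: 1 × 365 = 365
  O–H: 1 × 454 = 454
  O=O: 3 × 482 = 1446
  Σ(broken) = 4740 kJ
Bonds formed (products):
  C=O: 4 × 768 = 3072
  O–H: 6 × 454 = 2724
  Σ(formed) = 5796 kJ
ΔH = Σ(broken) − Σ(formed) = 4740 − 5796 = −1056 kJ

ΔH ≈ −1056 kJ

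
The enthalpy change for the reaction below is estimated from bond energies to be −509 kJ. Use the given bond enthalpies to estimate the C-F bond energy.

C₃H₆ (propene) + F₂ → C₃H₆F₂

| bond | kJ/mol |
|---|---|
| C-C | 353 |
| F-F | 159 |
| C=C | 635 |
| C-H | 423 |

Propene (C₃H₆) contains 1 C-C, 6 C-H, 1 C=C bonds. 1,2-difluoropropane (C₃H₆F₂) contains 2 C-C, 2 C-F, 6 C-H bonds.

D(C-F) ≈ 475 kJ/mol

Let D be the C-F bond energy.
Σ(broken) = 1×353 + 6×423 + 1×635 + 1×159 = 3685
Σ(formed) = 2×353 + 2×D + 6×423 = 3244 + 2D
ΔH = Σ(broken) − Σ(formed) = (3685) − (3244 + 2D) = +441 − 2D
Setting this equal to −509 kJ gives 2D = 950, so D = 475 kJ/mol.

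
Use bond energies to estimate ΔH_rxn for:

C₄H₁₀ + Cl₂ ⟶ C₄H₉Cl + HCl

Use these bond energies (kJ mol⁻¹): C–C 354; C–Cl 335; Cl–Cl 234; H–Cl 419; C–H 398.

ΔH ≈ −122 kJ

Bonds broken (reactants):
  C–C: 3 × 354 = 1062
  C–H: 10 × 398 = 3980
  Cl–Cl: 1 × 234 = 234
  Σ(broken) = 5276 kJ
Bonds formed (products):
  C–C: 3 × 354 = 1062
  C–Cl: 1 × 335 = 335
  C–H: 9 × 398 = 3582
  H–Cl: 1 × 419 = 419
  Σ(formed) = 5398 kJ
ΔH = Σ(broken) − Σ(formed) = 5276 − 5398 = −122 kJ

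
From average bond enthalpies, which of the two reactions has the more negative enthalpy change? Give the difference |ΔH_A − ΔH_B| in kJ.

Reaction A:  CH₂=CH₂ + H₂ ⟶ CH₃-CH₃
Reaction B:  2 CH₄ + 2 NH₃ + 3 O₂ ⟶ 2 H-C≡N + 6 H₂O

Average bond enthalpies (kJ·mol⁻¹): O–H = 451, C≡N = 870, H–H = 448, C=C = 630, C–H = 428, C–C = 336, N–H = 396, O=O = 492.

Reaction A:
  Bonds broken (reactants):
    C–H: 4 × 428 = 1712
    C=C: 1 × 630 = 630
    H–H: 1 × 448 = 448
    Σ(broken) = 2790 kJ
  Bonds formed (products):
    C–C: 1 × 336 = 336
    C–H: 6 × 428 = 2568
    Σ(formed) = 2904 kJ
  ΔH_A = 2790 − 2904 = −114 kJ
Reaction B:
  Bonds broken (reactants):
    C–H: 8 × 428 = 3424
    N–H: 6 × 396 = 2376
    O=O: 3 × 492 = 1476
    Σ(broken) = 7276 kJ
  Bonds formed (products):
    C≡N: 2 × 870 = 1740
    C–H: 2 × 428 = 856
    O–H: 12 × 451 = 5412
    Σ(formed) = 8008 kJ
  ΔH_B = 7276 − 8008 = −732 kJ
ΔH_A − ΔH_B = +618 kJ, so reaction B has the more negative ΔH; |ΔH_A − ΔH_B| = 618 kJ.

Reaction B, by 618 kJ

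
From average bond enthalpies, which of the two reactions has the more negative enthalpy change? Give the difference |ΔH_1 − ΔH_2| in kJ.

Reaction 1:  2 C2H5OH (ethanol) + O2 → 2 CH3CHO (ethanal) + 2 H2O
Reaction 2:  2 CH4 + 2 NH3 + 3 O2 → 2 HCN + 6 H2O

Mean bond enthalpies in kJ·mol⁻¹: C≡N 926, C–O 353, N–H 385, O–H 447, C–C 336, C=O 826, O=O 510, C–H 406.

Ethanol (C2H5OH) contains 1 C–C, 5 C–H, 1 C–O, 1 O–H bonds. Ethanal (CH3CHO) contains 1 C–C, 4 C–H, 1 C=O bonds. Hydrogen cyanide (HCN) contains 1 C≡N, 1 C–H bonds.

Reaction 1:
  Bonds broken (reactants):
    C–C: 2 × 336 = 672
    C–H: 10 × 406 = 4060
    C–O: 2 × 353 = 706
    O–H: 2 × 447 = 894
    O=O: 1 × 510 = 510
    Σ(broken) = 6842 kJ
  Bonds formed (products):
    C–C: 2 × 336 = 672
    C–H: 8 × 406 = 3248
    C=O: 2 × 826 = 1652
    O–H: 4 × 447 = 1788
    Σ(formed) = 7360 kJ
  ΔH_1 = 6842 − 7360 = −518 kJ
Reaction 2:
  Bonds broken (reactants):
    C–H: 8 × 406 = 3248
    N–H: 6 × 385 = 2310
    O=O: 3 × 510 = 1530
    Σ(broken) = 7088 kJ
  Bonds formed (products):
    C≡N: 2 × 926 = 1852
    C–H: 2 × 406 = 812
    O–H: 12 × 447 = 5364
    Σ(formed) = 8028 kJ
  ΔH_2 = 7088 − 8028 = −940 kJ
ΔH_1 − ΔH_2 = +422 kJ, so reaction 2 has the more negative ΔH; |ΔH_1 − ΔH_2| = 422 kJ.

Reaction 2, by 422 kJ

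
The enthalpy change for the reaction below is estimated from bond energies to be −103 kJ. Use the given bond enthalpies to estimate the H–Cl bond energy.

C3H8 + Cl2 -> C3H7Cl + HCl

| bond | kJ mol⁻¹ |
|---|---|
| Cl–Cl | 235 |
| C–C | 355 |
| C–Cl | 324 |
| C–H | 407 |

Let D be the H–Cl bond energy.
Σ(broken) = 2×355 + 8×407 + 1×235 = 4201
Σ(formed) = 2×355 + 1×324 + 7×407 + 1×D = 3883 + D
ΔH = Σ(broken) − Σ(formed) = (4201) − (3883 + D) = +318 − D
Setting this equal to −103 kJ gives D = 421 kJ/mol.

D(H–Cl) ≈ 421 kJ/mol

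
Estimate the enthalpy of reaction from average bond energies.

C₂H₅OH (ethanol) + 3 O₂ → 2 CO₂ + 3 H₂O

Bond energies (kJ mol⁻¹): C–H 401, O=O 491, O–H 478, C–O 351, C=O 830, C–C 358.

Bonds broken (reactants):
  C–C: 1 × 358 = 358
  C–H: 5 × 401 = 2005
  C–O: 1 × 351 = 351
  O–H: 1 × 478 = 478
  O=O: 3 × 491 = 1473
  Σ(broken) = 4665 kJ
Bonds formed (products):
  C=O: 4 × 830 = 3320
  O–H: 6 × 478 = 2868
  Σ(formed) = 6188 kJ
ΔH = Σ(broken) − Σ(formed) = 4665 − 6188 = −1523 kJ

ΔH ≈ −1523 kJ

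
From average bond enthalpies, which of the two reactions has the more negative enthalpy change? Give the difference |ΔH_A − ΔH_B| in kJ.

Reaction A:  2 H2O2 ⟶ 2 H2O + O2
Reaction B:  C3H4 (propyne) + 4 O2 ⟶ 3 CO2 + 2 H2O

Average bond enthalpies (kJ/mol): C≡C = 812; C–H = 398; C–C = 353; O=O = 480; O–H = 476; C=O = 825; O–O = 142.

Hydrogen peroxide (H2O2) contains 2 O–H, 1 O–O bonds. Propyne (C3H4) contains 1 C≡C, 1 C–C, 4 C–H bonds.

Reaction A:
  Bonds broken (reactants):
    O–H: 4 × 476 = 1904
    O–O: 2 × 142 = 284
    Σ(broken) = 2188 kJ
  Bonds formed (products):
    O–H: 4 × 476 = 1904
    O=O: 1 × 480 = 480
    Σ(formed) = 2384 kJ
  ΔH_A = 2188 − 2384 = −196 kJ
Reaction B:
  Bonds broken (reactants):
    C≡C: 1 × 812 = 812
    C–C: 1 × 353 = 353
    C–H: 4 × 398 = 1592
    O=O: 4 × 480 = 1920
    Σ(broken) = 4677 kJ
  Bonds formed (products):
    C=O: 6 × 825 = 4950
    O–H: 4 × 476 = 1904
    Σ(formed) = 6854 kJ
  ΔH_B = 4677 − 6854 = −2177 kJ
ΔH_A − ΔH_B = +1981 kJ, so reaction B has the more negative ΔH; |ΔH_A − ΔH_B| = 1981 kJ.

Reaction B, by 1981 kJ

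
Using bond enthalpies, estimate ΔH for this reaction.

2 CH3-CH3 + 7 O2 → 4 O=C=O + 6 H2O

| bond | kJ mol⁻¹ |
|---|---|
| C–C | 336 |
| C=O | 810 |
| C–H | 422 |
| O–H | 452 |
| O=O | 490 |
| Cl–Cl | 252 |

ΔH ≈ −2738 kJ

Bonds broken (reactants):
  C–C: 2 × 336 = 672
  C–H: 12 × 422 = 5064
  O=O: 7 × 490 = 3430
  Σ(broken) = 9166 kJ
Bonds formed (products):
  C=O: 8 × 810 = 6480
  O–H: 12 × 452 = 5424
  Σ(formed) = 11904 kJ
ΔH = Σ(broken) − Σ(formed) = 9166 − 11904 = −2738 kJ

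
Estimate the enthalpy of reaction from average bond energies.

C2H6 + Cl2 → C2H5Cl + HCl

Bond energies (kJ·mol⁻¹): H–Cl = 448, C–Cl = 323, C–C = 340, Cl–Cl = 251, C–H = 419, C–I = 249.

ΔH ≈ −101 kJ

Bonds broken (reactants):
  C–C: 1 × 340 = 340
  C–H: 6 × 419 = 2514
  Cl–Cl: 1 × 251 = 251
  Σ(broken) = 3105 kJ
Bonds formed (products):
  C–C: 1 × 340 = 340
  C–Cl: 1 × 323 = 323
  C–H: 5 × 419 = 2095
  H–Cl: 1 × 448 = 448
  Σ(formed) = 3206 kJ
ΔH = Σ(broken) − Σ(formed) = 3105 − 3206 = −101 kJ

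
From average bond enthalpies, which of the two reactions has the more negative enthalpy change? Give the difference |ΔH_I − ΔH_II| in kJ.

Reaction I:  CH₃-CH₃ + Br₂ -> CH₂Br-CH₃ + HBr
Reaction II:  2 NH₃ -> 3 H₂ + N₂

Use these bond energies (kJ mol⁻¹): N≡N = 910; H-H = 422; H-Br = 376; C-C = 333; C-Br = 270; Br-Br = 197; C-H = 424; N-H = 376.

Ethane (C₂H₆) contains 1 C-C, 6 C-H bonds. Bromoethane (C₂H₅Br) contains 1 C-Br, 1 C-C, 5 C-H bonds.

Reaction I:
  Bonds broken (reactants):
    Br-Br: 1 × 197 = 197
    C-C: 1 × 333 = 333
    C-H: 6 × 424 = 2544
    Σ(broken) = 3074 kJ
  Bonds formed (products):
    C-Br: 1 × 270 = 270
    C-C: 1 × 333 = 333
    C-H: 5 × 424 = 2120
    H-Br: 1 × 376 = 376
    Σ(formed) = 3099 kJ
  ΔH_I = 3074 − 3099 = −25 kJ
Reaction II:
  Bonds broken (reactants):
    N-H: 6 × 376 = 2256
    Σ(broken) = 2256 kJ
  Bonds formed (products):
    H-H: 3 × 422 = 1266
    N≡N: 1 × 910 = 910
    Σ(formed) = 2176 kJ
  ΔH_II = 2256 − 2176 = +80 kJ
ΔH_I − ΔH_II = −105 kJ, so reaction I has the more negative ΔH; |ΔH_I − ΔH_II| = 105 kJ.

Reaction I, by 105 kJ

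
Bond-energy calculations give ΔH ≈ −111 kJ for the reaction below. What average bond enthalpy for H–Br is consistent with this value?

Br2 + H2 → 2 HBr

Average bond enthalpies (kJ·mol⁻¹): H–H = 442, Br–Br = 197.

Let D be the H–Br bond energy.
Σ(broken) = 1×197 + 1×442 = 639
Σ(formed) = 2×D = 2D
ΔH = Σ(broken) − Σ(formed) = (639) − (2D) = +639 − 2D
Setting this equal to −111 kJ gives 2D = 750, so D = 375 kJ/mol.

D(H–Br) ≈ 375 kJ/mol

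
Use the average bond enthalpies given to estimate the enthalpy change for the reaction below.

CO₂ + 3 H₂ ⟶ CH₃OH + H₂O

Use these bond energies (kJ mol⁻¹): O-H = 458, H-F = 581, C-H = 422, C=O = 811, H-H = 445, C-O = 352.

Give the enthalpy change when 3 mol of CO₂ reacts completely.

ΔH = −105 kJ

Bonds broken (reactants):
  C=O: 2 × 811 = 1622
  H-H: 3 × 445 = 1335
  Σ(broken) = 2957 kJ
Bonds formed (products):
  C-H: 3 × 422 = 1266
  C-O: 1 × 352 = 352
  O-H: 3 × 458 = 1374
  Σ(formed) = 2992 kJ
ΔH = Σ(broken) − Σ(formed) = 2957 − 2992 = −35 kJ
For 3× the reaction as written: 3 × (−35) = −105 kJ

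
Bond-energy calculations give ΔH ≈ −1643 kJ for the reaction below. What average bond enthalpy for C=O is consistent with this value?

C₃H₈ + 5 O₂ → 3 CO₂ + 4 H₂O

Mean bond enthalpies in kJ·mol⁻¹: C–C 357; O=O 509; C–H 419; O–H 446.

D(C=O) ≈ 781 kJ/mol

Let D be the C=O bond energy.
Σ(broken) = 2×357 + 8×419 + 5×509 = 6611
Σ(formed) = 6×D + 8×446 = 3568 + 6D
ΔH = Σ(broken) − Σ(formed) = (6611) − (3568 + 6D) = +3043 − 6D
Setting this equal to −1643 kJ gives 6D = 4686, so D = 781 kJ/mol.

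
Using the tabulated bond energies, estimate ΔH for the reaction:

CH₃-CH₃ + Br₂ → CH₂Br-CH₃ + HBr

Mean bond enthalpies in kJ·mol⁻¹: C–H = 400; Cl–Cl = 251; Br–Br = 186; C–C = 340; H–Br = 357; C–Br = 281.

ΔH ≈ −52 kJ

Bonds broken (reactants):
  Br–Br: 1 × 186 = 186
  C–C: 1 × 340 = 340
  C–H: 6 × 400 = 2400
  Σ(broken) = 2926 kJ
Bonds formed (products):
  C–Br: 1 × 281 = 281
  C–C: 1 × 340 = 340
  C–H: 5 × 400 = 2000
  H–Br: 1 × 357 = 357
  Σ(formed) = 2978 kJ
ΔH = Σ(broken) − Σ(formed) = 2926 − 2978 = −52 kJ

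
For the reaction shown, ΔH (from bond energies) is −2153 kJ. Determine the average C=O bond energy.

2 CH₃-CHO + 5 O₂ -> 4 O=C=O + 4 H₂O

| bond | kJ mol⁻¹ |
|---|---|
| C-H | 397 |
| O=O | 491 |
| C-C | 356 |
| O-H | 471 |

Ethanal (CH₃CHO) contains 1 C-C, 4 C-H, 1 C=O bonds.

D(C=O) ≈ 788 kJ/mol

Let D be the C=O bond energy.
Σ(broken) = 2×356 + 8×397 + 2×D + 5×491 = 6343 + 2D
Σ(formed) = 8×D + 8×471 = 3768 + 8D
ΔH = Σ(broken) − Σ(formed) = (6343 + 2D) − (3768 + 8D) = +2575 − 6D
Setting this equal to −2153 kJ gives 6D = 4728, so D = 788 kJ/mol.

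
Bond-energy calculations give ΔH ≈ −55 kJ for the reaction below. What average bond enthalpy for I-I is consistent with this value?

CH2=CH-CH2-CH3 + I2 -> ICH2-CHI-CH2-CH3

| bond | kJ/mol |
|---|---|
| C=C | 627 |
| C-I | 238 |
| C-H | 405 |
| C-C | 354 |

D(I-I) ≈ 148 kJ/mol

Let D be the I-I bond energy.
Σ(broken) = 2×354 + 8×405 + 1×627 + 1×D = 4575 + D
Σ(formed) = 3×354 + 8×405 + 2×238 = 4778
ΔH = Σ(broken) − Σ(formed) = (4575 + D) − (4778) = −203 + D
Setting this equal to −55 kJ gives D = 148 kJ/mol.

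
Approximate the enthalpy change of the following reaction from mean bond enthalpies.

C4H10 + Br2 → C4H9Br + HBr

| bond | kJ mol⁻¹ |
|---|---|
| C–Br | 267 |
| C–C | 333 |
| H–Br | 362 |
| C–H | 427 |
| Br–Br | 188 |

Bonds broken (reactants):
  Br–Br: 1 × 188 = 188
  C–C: 3 × 333 = 999
  C–H: 10 × 427 = 4270
  Σ(broken) = 5457 kJ
Bonds formed (products):
  C–Br: 1 × 267 = 267
  C–C: 3 × 333 = 999
  C–H: 9 × 427 = 3843
  H–Br: 1 × 362 = 362
  Σ(formed) = 5471 kJ
ΔH = Σ(broken) − Σ(formed) = 5457 − 5471 = −14 kJ

ΔH ≈ −14 kJ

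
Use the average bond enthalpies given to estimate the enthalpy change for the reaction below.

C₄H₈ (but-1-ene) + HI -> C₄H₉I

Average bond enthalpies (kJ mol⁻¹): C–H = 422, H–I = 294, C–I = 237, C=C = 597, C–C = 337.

Bonds broken (reactants):
  C–C: 2 × 337 = 674
  C–H: 8 × 422 = 3376
  C=C: 1 × 597 = 597
  H–I: 1 × 294 = 294
  Σ(broken) = 4941 kJ
Bonds formed (products):
  C–C: 3 × 337 = 1011
  C–H: 9 × 422 = 3798
  C–I: 1 × 237 = 237
  Σ(formed) = 5046 kJ
ΔH = Σ(broken) − Σ(formed) = 4941 − 5046 = −105 kJ

ΔH ≈ −105 kJ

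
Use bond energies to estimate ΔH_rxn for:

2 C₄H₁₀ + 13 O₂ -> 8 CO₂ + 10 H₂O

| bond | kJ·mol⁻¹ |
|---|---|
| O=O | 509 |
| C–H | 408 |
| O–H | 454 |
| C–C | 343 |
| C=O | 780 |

ΔH ≈ −4725 kJ

Bonds broken (reactants):
  C–C: 6 × 343 = 2058
  C–H: 20 × 408 = 8160
  O=O: 13 × 509 = 6617
  Σ(broken) = 16835 kJ
Bonds formed (products):
  C=O: 16 × 780 = 12480
  O–H: 20 × 454 = 9080
  Σ(formed) = 21560 kJ
ΔH = Σ(broken) − Σ(formed) = 16835 − 21560 = −4725 kJ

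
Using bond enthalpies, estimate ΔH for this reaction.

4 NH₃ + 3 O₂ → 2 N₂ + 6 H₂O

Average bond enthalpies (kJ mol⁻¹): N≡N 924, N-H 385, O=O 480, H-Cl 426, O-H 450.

ΔH ≈ −1188 kJ

Bonds broken (reactants):
  N-H: 12 × 385 = 4620
  O=O: 3 × 480 = 1440
  Σ(broken) = 6060 kJ
Bonds formed (products):
  N≡N: 2 × 924 = 1848
  O-H: 12 × 450 = 5400
  Σ(formed) = 7248 kJ
ΔH = Σ(broken) − Σ(formed) = 6060 − 7248 = −1188 kJ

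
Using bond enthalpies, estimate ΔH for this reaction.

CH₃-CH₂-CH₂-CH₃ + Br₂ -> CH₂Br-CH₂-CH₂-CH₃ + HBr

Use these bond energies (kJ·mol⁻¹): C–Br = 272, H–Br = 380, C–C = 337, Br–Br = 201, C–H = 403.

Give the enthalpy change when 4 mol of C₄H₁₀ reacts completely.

Bonds broken (reactants):
  Br–Br: 1 × 201 = 201
  C–C: 3 × 337 = 1011
  C–H: 10 × 403 = 4030
  Σ(broken) = 5242 kJ
Bonds formed (products):
  C–Br: 1 × 272 = 272
  C–C: 3 × 337 = 1011
  C–H: 9 × 403 = 3627
  H–Br: 1 × 380 = 380
  Σ(formed) = 5290 kJ
ΔH = Σ(broken) − Σ(formed) = 5242 − 5290 = −48 kJ
For 4× the reaction as written: 4 × (−48) = −192 kJ

ΔH = −192 kJ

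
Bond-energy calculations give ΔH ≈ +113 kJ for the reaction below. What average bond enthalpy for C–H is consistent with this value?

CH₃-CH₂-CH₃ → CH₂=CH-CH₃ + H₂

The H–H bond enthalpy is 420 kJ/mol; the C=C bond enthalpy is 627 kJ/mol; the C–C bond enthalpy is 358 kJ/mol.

D(C–H) ≈ 401 kJ/mol

Let D be the C–H bond energy.
Σ(broken) = 2×358 + 8×D = 716 + 8D
Σ(formed) = 1×358 + 6×D + 1×627 + 1×420 = 1405 + 6D
ΔH = Σ(broken) − Σ(formed) = (716 + 8D) − (1405 + 6D) = −689 + 2D
Setting this equal to +113 kJ gives 2D = 802, so D = 401 kJ/mol.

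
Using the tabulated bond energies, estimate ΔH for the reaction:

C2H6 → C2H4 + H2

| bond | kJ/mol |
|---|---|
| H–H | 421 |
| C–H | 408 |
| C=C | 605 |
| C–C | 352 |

ΔH ≈ +142 kJ

Bonds broken (reactants):
  C–C: 1 × 352 = 352
  C–H: 6 × 408 = 2448
  Σ(broken) = 2800 kJ
Bonds formed (products):
  C–H: 4 × 408 = 1632
  C=C: 1 × 605 = 605
  H–H: 1 × 421 = 421
  Σ(formed) = 2658 kJ
ΔH = Σ(broken) − Σ(formed) = 2800 − 2658 = +142 kJ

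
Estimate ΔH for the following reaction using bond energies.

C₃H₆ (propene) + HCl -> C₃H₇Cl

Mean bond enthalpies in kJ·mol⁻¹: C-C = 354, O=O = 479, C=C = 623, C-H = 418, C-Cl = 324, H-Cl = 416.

ΔH ≈ −57 kJ

Bonds broken (reactants):
  C-C: 1 × 354 = 354
  C-H: 6 × 418 = 2508
  C=C: 1 × 623 = 623
  H-Cl: 1 × 416 = 416
  Σ(broken) = 3901 kJ
Bonds formed (products):
  C-C: 2 × 354 = 708
  C-Cl: 1 × 324 = 324
  C-H: 7 × 418 = 2926
  Σ(formed) = 3958 kJ
ΔH = Σ(broken) − Σ(formed) = 3901 − 3958 = −57 kJ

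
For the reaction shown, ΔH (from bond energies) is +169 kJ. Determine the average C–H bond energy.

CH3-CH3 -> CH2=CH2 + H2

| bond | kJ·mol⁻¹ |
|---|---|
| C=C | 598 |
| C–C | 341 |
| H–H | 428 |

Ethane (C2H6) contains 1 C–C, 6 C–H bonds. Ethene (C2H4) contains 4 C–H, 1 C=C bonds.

Let D be the C–H bond energy.
Σ(broken) = 1×341 + 6×D = 341 + 6D
Σ(formed) = 4×D + 1×598 + 1×428 = 1026 + 4D
ΔH = Σ(broken) − Σ(formed) = (341 + 6D) − (1026 + 4D) = −685 + 2D
Setting this equal to +169 kJ gives 2D = 854, so D = 427 kJ/mol.

D(C–H) ≈ 427 kJ/mol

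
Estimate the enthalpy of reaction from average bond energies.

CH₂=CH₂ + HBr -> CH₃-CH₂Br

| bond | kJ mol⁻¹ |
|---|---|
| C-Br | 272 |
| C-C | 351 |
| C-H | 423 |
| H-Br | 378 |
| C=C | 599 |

ΔH ≈ −69 kJ

Bonds broken (reactants):
  C-H: 4 × 423 = 1692
  C=C: 1 × 599 = 599
  H-Br: 1 × 378 = 378
  Σ(broken) = 2669 kJ
Bonds formed (products):
  C-Br: 1 × 272 = 272
  C-C: 1 × 351 = 351
  C-H: 5 × 423 = 2115
  Σ(formed) = 2738 kJ
ΔH = Σ(broken) − Σ(formed) = 2669 − 2738 = −69 kJ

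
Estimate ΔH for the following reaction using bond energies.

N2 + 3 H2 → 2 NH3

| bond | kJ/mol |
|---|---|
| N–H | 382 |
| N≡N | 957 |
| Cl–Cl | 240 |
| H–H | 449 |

Bonds broken (reactants):
  H–H: 3 × 449 = 1347
  N≡N: 1 × 957 = 957
  Σ(broken) = 2304 kJ
Bonds formed (products):
  N–H: 6 × 382 = 2292
  Σ(formed) = 2292 kJ
ΔH = Σ(broken) − Σ(formed) = 2304 − 2292 = +12 kJ

ΔH ≈ +12 kJ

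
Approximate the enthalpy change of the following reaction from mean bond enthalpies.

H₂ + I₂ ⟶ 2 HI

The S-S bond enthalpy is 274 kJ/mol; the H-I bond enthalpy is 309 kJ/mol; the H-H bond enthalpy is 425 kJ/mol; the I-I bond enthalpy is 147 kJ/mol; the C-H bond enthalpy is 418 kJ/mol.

Bonds broken (reactants):
  H-H: 1 × 425 = 425
  I-I: 1 × 147 = 147
  Σ(broken) = 572 kJ
Bonds formed (products):
  H-I: 2 × 309 = 618
  Σ(formed) = 618 kJ
ΔH = Σ(broken) − Σ(formed) = 572 − 618 = −46 kJ

ΔH ≈ −46 kJ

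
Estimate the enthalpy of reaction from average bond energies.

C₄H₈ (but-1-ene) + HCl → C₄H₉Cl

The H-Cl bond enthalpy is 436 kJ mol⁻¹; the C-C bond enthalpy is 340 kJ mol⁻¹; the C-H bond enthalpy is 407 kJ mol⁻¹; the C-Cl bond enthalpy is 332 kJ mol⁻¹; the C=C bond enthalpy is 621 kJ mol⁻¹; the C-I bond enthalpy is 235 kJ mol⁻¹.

ΔH ≈ −22 kJ

Bonds broken (reactants):
  C-C: 2 × 340 = 680
  C-H: 8 × 407 = 3256
  C=C: 1 × 621 = 621
  H-Cl: 1 × 436 = 436
  Σ(broken) = 4993 kJ
Bonds formed (products):
  C-C: 3 × 340 = 1020
  C-Cl: 1 × 332 = 332
  C-H: 9 × 407 = 3663
  Σ(formed) = 5015 kJ
ΔH = Σ(broken) − Σ(formed) = 4993 − 5015 = −22 kJ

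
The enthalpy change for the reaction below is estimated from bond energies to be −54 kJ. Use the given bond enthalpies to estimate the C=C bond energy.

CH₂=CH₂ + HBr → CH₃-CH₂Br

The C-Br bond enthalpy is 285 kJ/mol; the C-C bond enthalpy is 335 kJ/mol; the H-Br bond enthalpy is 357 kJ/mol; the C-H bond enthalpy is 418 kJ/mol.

Let D be the C=C bond energy.
Σ(broken) = 4×418 + 1×D + 1×357 = 2029 + D
Σ(formed) = 1×285 + 1×335 + 5×418 = 2710
ΔH = Σ(broken) − Σ(formed) = (2029 + D) − (2710) = −681 + D
Setting this equal to −54 kJ gives D = 627 kJ/mol.

D(C=C) ≈ 627 kJ/mol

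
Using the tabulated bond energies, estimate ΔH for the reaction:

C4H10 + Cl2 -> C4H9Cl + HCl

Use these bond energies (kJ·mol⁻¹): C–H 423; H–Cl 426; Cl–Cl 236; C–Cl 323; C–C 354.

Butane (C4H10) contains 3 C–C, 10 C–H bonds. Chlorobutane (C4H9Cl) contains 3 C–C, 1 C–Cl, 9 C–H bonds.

ΔH ≈ −90 kJ

Bonds broken (reactants):
  C–C: 3 × 354 = 1062
  C–H: 10 × 423 = 4230
  Cl–Cl: 1 × 236 = 236
  Σ(broken) = 5528 kJ
Bonds formed (products):
  C–C: 3 × 354 = 1062
  C–Cl: 1 × 323 = 323
  C–H: 9 × 423 = 3807
  H–Cl: 1 × 426 = 426
  Σ(formed) = 5618 kJ
ΔH = Σ(broken) − Σ(formed) = 5528 − 5618 = −90 kJ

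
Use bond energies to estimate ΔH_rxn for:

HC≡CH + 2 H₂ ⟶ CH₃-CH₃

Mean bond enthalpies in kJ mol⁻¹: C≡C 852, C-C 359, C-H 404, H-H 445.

Bonds broken (reactants):
  C≡C: 1 × 852 = 852
  C-H: 2 × 404 = 808
  H-H: 2 × 445 = 890
  Σ(broken) = 2550 kJ
Bonds formed (products):
  C-C: 1 × 359 = 359
  C-H: 6 × 404 = 2424
  Σ(formed) = 2783 kJ
ΔH = Σ(broken) − Σ(formed) = 2550 − 2783 = −233 kJ

ΔH ≈ −233 kJ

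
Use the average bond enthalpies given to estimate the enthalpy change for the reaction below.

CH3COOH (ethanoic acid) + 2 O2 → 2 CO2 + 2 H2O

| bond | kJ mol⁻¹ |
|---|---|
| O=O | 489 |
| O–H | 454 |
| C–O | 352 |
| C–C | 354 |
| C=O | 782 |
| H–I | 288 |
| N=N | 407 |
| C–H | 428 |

Bonds broken (reactants):
  C–C: 1 × 354 = 354
  C–H: 3 × 428 = 1284
  C–O: 1 × 352 = 352
  C=O: 1 × 782 = 782
  O–H: 1 × 454 = 454
  O=O: 2 × 489 = 978
  Σ(broken) = 4204 kJ
Bonds formed (products):
  C=O: 4 × 782 = 3128
  O–H: 4 × 454 = 1816
  Σ(formed) = 4944 kJ
ΔH = Σ(broken) − Σ(formed) = 4204 − 4944 = −740 kJ

ΔH ≈ −740 kJ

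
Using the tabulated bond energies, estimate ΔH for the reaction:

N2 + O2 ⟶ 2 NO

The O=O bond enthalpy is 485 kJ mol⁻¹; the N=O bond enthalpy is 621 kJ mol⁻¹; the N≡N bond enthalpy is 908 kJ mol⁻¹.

ΔH ≈ +151 kJ

Bonds broken (reactants):
  N≡N: 1 × 908 = 908
  O=O: 1 × 485 = 485
  Σ(broken) = 1393 kJ
Bonds formed (products):
  N=O: 2 × 621 = 1242
  Σ(formed) = 1242 kJ
ΔH = Σ(broken) − Σ(formed) = 1393 − 1242 = +151 kJ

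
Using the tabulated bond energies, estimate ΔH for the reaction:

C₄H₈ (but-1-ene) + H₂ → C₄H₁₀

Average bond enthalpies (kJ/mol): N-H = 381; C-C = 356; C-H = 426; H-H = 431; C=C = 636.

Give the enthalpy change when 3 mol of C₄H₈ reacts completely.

Bonds broken (reactants):
  C-C: 2 × 356 = 712
  C-H: 8 × 426 = 3408
  C=C: 1 × 636 = 636
  H-H: 1 × 431 = 431
  Σ(broken) = 5187 kJ
Bonds formed (products):
  C-C: 3 × 356 = 1068
  C-H: 10 × 426 = 4260
  Σ(formed) = 5328 kJ
ΔH = Σ(broken) − Σ(formed) = 5187 − 5328 = −141 kJ
For 3× the reaction as written: 3 × (−141) = −423 kJ

ΔH = −423 kJ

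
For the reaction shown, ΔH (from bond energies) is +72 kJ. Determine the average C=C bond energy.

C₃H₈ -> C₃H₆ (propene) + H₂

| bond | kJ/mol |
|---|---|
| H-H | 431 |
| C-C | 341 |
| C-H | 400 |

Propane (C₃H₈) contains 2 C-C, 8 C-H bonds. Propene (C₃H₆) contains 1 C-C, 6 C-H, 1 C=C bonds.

Let D be the C=C bond energy.
Σ(broken) = 2×341 + 8×400 = 3882
Σ(formed) = 1×341 + 6×400 + 1×D + 1×431 = 3172 + D
ΔH = Σ(broken) − Σ(formed) = (3882) − (3172 + D) = +710 − D
Setting this equal to +72 kJ gives D = 638 kJ/mol.

D(C=C) ≈ 638 kJ/mol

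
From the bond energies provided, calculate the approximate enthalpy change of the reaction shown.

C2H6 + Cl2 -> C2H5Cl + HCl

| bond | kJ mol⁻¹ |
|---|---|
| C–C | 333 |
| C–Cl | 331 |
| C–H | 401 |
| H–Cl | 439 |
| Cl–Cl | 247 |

ΔH ≈ −122 kJ

Bonds broken (reactants):
  C–C: 1 × 333 = 333
  C–H: 6 × 401 = 2406
  Cl–Cl: 1 × 247 = 247
  Σ(broken) = 2986 kJ
Bonds formed (products):
  C–C: 1 × 333 = 333
  C–Cl: 1 × 331 = 331
  C–H: 5 × 401 = 2005
  H–Cl: 1 × 439 = 439
  Σ(formed) = 3108 kJ
ΔH = Σ(broken) − Σ(formed) = 2986 − 3108 = −122 kJ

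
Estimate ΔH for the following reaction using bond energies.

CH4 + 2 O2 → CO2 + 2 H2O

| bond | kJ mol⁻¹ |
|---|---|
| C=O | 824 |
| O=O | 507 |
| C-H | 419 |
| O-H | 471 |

Bonds broken (reactants):
  C-H: 4 × 419 = 1676
  O=O: 2 × 507 = 1014
  Σ(broken) = 2690 kJ
Bonds formed (products):
  C=O: 2 × 824 = 1648
  O-H: 4 × 471 = 1884
  Σ(formed) = 3532 kJ
ΔH = Σ(broken) − Σ(formed) = 2690 − 3532 = −842 kJ

ΔH ≈ −842 kJ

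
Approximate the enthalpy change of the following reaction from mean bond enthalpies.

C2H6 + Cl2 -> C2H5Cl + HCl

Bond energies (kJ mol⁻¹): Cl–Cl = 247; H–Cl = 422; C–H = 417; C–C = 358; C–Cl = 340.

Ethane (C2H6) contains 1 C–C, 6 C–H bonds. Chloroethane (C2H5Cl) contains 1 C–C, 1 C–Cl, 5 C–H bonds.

ΔH ≈ −98 kJ

Bonds broken (reactants):
  C–C: 1 × 358 = 358
  C–H: 6 × 417 = 2502
  Cl–Cl: 1 × 247 = 247
  Σ(broken) = 3107 kJ
Bonds formed (products):
  C–C: 1 × 358 = 358
  C–Cl: 1 × 340 = 340
  C–H: 5 × 417 = 2085
  H–Cl: 1 × 422 = 422
  Σ(formed) = 3205 kJ
ΔH = Σ(broken) − Σ(formed) = 3107 − 3205 = −98 kJ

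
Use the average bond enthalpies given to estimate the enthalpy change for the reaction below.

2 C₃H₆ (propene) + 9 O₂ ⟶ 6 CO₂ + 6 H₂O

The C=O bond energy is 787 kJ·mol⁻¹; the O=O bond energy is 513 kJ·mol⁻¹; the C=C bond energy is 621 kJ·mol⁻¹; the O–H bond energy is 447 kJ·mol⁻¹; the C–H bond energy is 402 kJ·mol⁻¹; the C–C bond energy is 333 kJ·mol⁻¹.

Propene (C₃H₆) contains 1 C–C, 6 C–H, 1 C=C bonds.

Bonds broken (reactants):
  C–C: 2 × 333 = 666
  C–H: 12 × 402 = 4824
  C=C: 2 × 621 = 1242
  O=O: 9 × 513 = 4617
  Σ(broken) = 11349 kJ
Bonds formed (products):
  C=O: 12 × 787 = 9444
  O–H: 12 × 447 = 5364
  Σ(formed) = 14808 kJ
ΔH = Σ(broken) − Σ(formed) = 11349 − 14808 = −3459 kJ

ΔH ≈ −3459 kJ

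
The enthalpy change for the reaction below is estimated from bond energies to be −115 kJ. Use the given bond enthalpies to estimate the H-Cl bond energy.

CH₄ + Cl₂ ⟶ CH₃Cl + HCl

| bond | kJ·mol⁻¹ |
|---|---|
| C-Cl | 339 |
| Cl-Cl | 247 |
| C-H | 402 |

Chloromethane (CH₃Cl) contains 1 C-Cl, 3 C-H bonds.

Let D be the H-Cl bond energy.
Σ(broken) = 4×402 + 1×247 = 1855
Σ(formed) = 1×339 + 3×402 + 1×D = 1545 + D
ΔH = Σ(broken) − Σ(formed) = (1855) − (1545 + D) = +310 − D
Setting this equal to −115 kJ gives D = 425 kJ/mol.

D(H-Cl) ≈ 425 kJ/mol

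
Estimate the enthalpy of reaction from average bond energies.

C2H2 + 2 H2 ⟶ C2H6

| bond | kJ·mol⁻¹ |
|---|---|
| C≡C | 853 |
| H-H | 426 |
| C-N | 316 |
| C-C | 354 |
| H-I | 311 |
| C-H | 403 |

Bonds broken (reactants):
  C≡C: 1 × 853 = 853
  C-H: 2 × 403 = 806
  H-H: 2 × 426 = 852
  Σ(broken) = 2511 kJ
Bonds formed (products):
  C-C: 1 × 354 = 354
  C-H: 6 × 403 = 2418
  Σ(formed) = 2772 kJ
ΔH = Σ(broken) − Σ(formed) = 2511 − 2772 = −261 kJ

ΔH ≈ −261 kJ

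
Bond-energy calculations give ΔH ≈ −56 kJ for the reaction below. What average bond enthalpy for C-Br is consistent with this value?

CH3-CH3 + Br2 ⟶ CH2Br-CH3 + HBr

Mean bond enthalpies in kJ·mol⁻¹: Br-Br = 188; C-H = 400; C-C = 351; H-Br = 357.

D(C-Br) ≈ 287 kJ/mol

Let D be the C-Br bond energy.
Σ(broken) = 1×188 + 1×351 + 6×400 = 2939
Σ(formed) = 1×D + 1×351 + 5×400 + 1×357 = 2708 + D
ΔH = Σ(broken) − Σ(formed) = (2939) − (2708 + D) = +231 − D
Setting this equal to −56 kJ gives D = 287 kJ/mol.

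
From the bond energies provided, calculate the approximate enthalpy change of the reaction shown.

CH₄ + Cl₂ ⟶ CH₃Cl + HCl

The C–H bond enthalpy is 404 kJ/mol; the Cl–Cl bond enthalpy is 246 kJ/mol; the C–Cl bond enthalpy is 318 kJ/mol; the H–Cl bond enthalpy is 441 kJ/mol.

Bonds broken (reactants):
  C–H: 4 × 404 = 1616
  Cl–Cl: 1 × 246 = 246
  Σ(broken) = 1862 kJ
Bonds formed (products):
  C–Cl: 1 × 318 = 318
  C–H: 3 × 404 = 1212
  H–Cl: 1 × 441 = 441
  Σ(formed) = 1971 kJ
ΔH = Σ(broken) − Σ(formed) = 1862 − 1971 = −109 kJ

ΔH ≈ −109 kJ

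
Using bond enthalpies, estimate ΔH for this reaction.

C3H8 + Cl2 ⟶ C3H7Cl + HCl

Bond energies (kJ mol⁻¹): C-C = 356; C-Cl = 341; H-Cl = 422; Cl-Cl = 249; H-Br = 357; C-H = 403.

Bonds broken (reactants):
  C-C: 2 × 356 = 712
  C-H: 8 × 403 = 3224
  Cl-Cl: 1 × 249 = 249
  Σ(broken) = 4185 kJ
Bonds formed (products):
  C-C: 2 × 356 = 712
  C-Cl: 1 × 341 = 341
  C-H: 7 × 403 = 2821
  H-Cl: 1 × 422 = 422
  Σ(formed) = 4296 kJ
ΔH = Σ(broken) − Σ(formed) = 4185 − 4296 = −111 kJ

ΔH ≈ −111 kJ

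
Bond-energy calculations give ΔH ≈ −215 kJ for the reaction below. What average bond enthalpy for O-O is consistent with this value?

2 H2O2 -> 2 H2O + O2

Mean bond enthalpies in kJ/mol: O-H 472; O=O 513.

D(O-O) ≈ 149 kJ/mol

Let D be the O-O bond energy.
Σ(broken) = 4×472 + 2×D = 1888 + 2D
Σ(formed) = 4×472 + 1×513 = 2401
ΔH = Σ(broken) − Σ(formed) = (1888 + 2D) − (2401) = −513 + 2D
Setting this equal to −215 kJ gives 2D = 298, so D = 149 kJ/mol.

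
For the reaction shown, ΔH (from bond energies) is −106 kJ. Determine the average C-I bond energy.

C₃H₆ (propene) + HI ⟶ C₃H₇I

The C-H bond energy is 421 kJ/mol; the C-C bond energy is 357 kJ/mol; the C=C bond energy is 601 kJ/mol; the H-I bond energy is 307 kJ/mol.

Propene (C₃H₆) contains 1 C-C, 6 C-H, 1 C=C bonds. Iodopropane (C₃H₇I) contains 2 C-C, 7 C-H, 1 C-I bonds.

Let D be the C-I bond energy.
Σ(broken) = 1×357 + 6×421 + 1×601 + 1×307 = 3791
Σ(formed) = 2×357 + 7×421 + 1×D = 3661 + D
ΔH = Σ(broken) − Σ(formed) = (3791) − (3661 + D) = +130 − D
Setting this equal to −106 kJ gives D = 236 kJ/mol.

D(C-I) ≈ 236 kJ/mol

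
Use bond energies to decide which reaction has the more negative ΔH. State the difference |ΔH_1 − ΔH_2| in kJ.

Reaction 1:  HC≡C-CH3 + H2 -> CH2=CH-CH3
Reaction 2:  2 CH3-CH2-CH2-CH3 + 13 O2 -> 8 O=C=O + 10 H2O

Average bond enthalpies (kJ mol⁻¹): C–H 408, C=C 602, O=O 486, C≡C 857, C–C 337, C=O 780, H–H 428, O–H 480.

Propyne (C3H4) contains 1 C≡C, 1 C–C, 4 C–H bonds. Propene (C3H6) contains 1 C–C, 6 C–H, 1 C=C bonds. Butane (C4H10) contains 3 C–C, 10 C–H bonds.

Reaction 2, by 5447 kJ

Reaction 1:
  Bonds broken (reactants):
    C≡C: 1 × 857 = 857
    C–C: 1 × 337 = 337
    C–H: 4 × 408 = 1632
    H–H: 1 × 428 = 428
    Σ(broken) = 3254 kJ
  Bonds formed (products):
    C–C: 1 × 337 = 337
    C–H: 6 × 408 = 2448
    C=C: 1 × 602 = 602
    Σ(formed) = 3387 kJ
  ΔH_1 = 3254 − 3387 = −133 kJ
Reaction 2:
  Bonds broken (reactants):
    C–C: 6 × 337 = 2022
    C–H: 20 × 408 = 8160
    O=O: 13 × 486 = 6318
    Σ(broken) = 16500 kJ
  Bonds formed (products):
    C=O: 16 × 780 = 12480
    O–H: 20 × 480 = 9600
    Σ(formed) = 22080 kJ
  ΔH_2 = 16500 − 22080 = −5580 kJ
ΔH_1 − ΔH_2 = +5447 kJ, so reaction 2 has the more negative ΔH; |ΔH_1 − ΔH_2| = 5447 kJ.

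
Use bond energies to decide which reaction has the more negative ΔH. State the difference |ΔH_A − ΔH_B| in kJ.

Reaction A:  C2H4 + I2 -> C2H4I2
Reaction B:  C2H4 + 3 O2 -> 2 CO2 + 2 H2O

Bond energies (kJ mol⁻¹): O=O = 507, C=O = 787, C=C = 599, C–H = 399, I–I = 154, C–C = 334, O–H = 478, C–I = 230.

Reaction B, by 1303 kJ

Reaction A:
  Bonds broken (reactants):
    C–H: 4 × 399 = 1596
    C=C: 1 × 599 = 599
    I–I: 1 × 154 = 154
    Σ(broken) = 2349 kJ
  Bonds formed (products):
    C–C: 1 × 334 = 334
    C–H: 4 × 399 = 1596
    C–I: 2 × 230 = 460
    Σ(formed) = 2390 kJ
  ΔH_A = 2349 − 2390 = −41 kJ
Reaction B:
  Bonds broken (reactants):
    C–H: 4 × 399 = 1596
    C=C: 1 × 599 = 599
    O=O: 3 × 507 = 1521
    Σ(broken) = 3716 kJ
  Bonds formed (products):
    C=O: 4 × 787 = 3148
    O–H: 4 × 478 = 1912
    Σ(formed) = 5060 kJ
  ΔH_B = 3716 − 5060 = −1344 kJ
ΔH_A − ΔH_B = +1303 kJ, so reaction B has the more negative ΔH; |ΔH_A − ΔH_B| = 1303 kJ.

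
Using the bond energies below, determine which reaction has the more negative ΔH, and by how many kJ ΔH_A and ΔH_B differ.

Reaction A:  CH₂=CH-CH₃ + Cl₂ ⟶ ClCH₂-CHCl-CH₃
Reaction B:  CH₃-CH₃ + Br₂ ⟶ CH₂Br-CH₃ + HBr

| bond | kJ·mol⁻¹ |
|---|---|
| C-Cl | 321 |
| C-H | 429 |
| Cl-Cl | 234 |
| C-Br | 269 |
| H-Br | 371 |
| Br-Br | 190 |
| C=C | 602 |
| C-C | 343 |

Reaction A:
  Bonds broken (reactants):
    C-C: 1 × 343 = 343
    C-H: 6 × 429 = 2574
    C=C: 1 × 602 = 602
    Cl-Cl: 1 × 234 = 234
    Σ(broken) = 3753 kJ
  Bonds formed (products):
    C-C: 2 × 343 = 686
    C-Cl: 2 × 321 = 642
    C-H: 6 × 429 = 2574
    Σ(formed) = 3902 kJ
  ΔH_A = 3753 − 3902 = −149 kJ
Reaction B:
  Bonds broken (reactants):
    Br-Br: 1 × 190 = 190
    C-C: 1 × 343 = 343
    C-H: 6 × 429 = 2574
    Σ(broken) = 3107 kJ
  Bonds formed (products):
    C-Br: 1 × 269 = 269
    C-C: 1 × 343 = 343
    C-H: 5 × 429 = 2145
    H-Br: 1 × 371 = 371
    Σ(formed) = 3128 kJ
  ΔH_B = 3107 − 3128 = −21 kJ
ΔH_A − ΔH_B = −128 kJ, so reaction A has the more negative ΔH; |ΔH_A − ΔH_B| = 128 kJ.

Reaction A, by 128 kJ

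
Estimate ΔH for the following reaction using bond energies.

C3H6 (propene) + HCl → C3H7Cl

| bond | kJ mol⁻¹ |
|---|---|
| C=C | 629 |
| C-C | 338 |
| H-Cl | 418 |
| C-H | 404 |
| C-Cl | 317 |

ΔH ≈ −12 kJ

Bonds broken (reactants):
  C-C: 1 × 338 = 338
  C-H: 6 × 404 = 2424
  C=C: 1 × 629 = 629
  H-Cl: 1 × 418 = 418
  Σ(broken) = 3809 kJ
Bonds formed (products):
  C-C: 2 × 338 = 676
  C-Cl: 1 × 317 = 317
  C-H: 7 × 404 = 2828
  Σ(formed) = 3821 kJ
ΔH = Σ(broken) − Σ(formed) = 3809 − 3821 = −12 kJ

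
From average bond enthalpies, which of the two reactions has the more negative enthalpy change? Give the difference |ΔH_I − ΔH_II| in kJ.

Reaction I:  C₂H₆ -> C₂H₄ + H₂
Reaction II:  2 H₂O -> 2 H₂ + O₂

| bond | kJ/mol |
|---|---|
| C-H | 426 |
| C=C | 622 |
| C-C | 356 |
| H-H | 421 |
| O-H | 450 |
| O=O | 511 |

Reaction I, by 282 kJ

Reaction I:
  Bonds broken (reactants):
    C-C: 1 × 356 = 356
    C-H: 6 × 426 = 2556
    Σ(broken) = 2912 kJ
  Bonds formed (products):
    C-H: 4 × 426 = 1704
    C=C: 1 × 622 = 622
    H-H: 1 × 421 = 421
    Σ(formed) = 2747 kJ
  ΔH_I = 2912 − 2747 = +165 kJ
Reaction II:
  Bonds broken (reactants):
    O-H: 4 × 450 = 1800
    Σ(broken) = 1800 kJ
  Bonds formed (products):
    H-H: 2 × 421 = 842
    O=O: 1 × 511 = 511
    Σ(formed) = 1353 kJ
  ΔH_II = 1800 − 1353 = +447 kJ
ΔH_I − ΔH_II = −282 kJ, so reaction I has the more negative ΔH; |ΔH_I − ΔH_II| = 282 kJ.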